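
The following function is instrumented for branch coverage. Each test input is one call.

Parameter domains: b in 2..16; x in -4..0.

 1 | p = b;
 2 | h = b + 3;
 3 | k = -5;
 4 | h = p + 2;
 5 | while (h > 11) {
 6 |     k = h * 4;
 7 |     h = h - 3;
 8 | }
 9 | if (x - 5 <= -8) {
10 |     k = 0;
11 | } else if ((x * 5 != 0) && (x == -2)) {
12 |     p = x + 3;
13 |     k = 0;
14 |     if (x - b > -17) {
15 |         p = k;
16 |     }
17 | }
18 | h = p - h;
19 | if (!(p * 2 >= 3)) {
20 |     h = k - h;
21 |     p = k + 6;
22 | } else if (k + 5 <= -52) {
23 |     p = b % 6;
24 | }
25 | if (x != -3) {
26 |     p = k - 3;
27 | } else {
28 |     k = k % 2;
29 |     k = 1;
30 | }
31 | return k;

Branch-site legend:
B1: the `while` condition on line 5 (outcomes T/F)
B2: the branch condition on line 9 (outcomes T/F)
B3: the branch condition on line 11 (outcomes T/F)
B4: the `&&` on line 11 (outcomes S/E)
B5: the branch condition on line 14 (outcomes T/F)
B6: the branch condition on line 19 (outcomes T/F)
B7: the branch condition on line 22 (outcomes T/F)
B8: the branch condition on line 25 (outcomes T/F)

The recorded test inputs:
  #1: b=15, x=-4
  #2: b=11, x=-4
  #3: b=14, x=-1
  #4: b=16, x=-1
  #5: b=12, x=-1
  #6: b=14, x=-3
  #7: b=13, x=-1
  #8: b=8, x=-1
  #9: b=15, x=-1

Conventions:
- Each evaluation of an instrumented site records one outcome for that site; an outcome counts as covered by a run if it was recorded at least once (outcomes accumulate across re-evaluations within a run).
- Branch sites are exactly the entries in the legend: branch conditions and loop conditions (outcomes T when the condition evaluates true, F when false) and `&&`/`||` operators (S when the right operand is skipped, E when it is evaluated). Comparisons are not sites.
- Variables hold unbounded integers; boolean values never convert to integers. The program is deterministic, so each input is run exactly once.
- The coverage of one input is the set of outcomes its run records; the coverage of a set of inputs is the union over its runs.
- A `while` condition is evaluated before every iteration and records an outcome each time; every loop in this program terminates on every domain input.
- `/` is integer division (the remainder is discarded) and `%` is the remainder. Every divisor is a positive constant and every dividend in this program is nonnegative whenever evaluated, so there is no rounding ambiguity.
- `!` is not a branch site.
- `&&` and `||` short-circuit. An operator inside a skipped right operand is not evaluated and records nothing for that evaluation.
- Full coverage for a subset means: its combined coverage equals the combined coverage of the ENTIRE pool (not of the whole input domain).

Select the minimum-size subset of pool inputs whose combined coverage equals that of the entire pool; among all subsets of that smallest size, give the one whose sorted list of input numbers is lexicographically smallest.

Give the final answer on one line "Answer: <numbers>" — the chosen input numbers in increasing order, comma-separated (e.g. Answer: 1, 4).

input #1 (b=15, x=-4): events B1->T, B1->T, B1->F, B2->T, B6->F, B7->F, B8->T; covers B1=T, B1=F, B2=T, B6=F, B7=F, B8=T
input #2 (b=11, x=-4): events B1->T, B1->F, B2->T, B6->F, B7->F, B8->T; covers B1=T, B1=F, B2=T, B6=F, B7=F, B8=T
input #3 (b=14, x=-1): events B1->T, B1->T, B1->F, B2->F, B4->E, B3->F, B6->F, B7->F, B8->T; covers B1=T, B1=F, B2=F, B3=F, B4=E, B6=F, B7=F, B8=T
input #4 (b=16, x=-1): events B1->T, B1->T, B1->T, B1->F, B2->F, B4->E, B3->F, B6->F, B7->F, B8->T; covers B1=T, B1=F, B2=F, B3=F, B4=E, B6=F, B7=F, B8=T
input #5 (b=12, x=-1): events B1->T, B1->F, B2->F, B4->E, B3->F, B6->F, B7->F, B8->T; covers B1=T, B1=F, B2=F, B3=F, B4=E, B6=F, B7=F, B8=T
input #6 (b=14, x=-3): events B1->T, B1->T, B1->F, B2->T, B6->F, B7->F, B8->F; covers B1=T, B1=F, B2=T, B6=F, B7=F, B8=F
input #7 (b=13, x=-1): events B1->T, B1->T, B1->F, B2->F, B4->E, B3->F, B6->F, B7->F, B8->T; covers B1=T, B1=F, B2=F, B3=F, B4=E, B6=F, B7=F, B8=T
input #8 (b=8, x=-1): events B1->F, B2->F, B4->E, B3->F, B6->F, B7->F, B8->T; covers B1=F, B2=F, B3=F, B4=E, B6=F, B7=F, B8=T
input #9 (b=15, x=-1): events B1->T, B1->T, B1->F, B2->F, B4->E, B3->F, B6->F, B7->F, B8->T; covers B1=T, B1=F, B2=F, B3=F, B4=E, B6=F, B7=F, B8=T
the full pool covers 10 outcomes: B1=T, B1=F, B2=T, B2=F, B3=F, B4=E, B6=F, B7=F, B8=T, B8=F
no size-1 subset reaches all 10 outcomes (best union: 8/10)
size 2: inputs {3, 6} cover all 10 outcomes, and no lexicographically smaller subset of this size does

Answer: 3, 6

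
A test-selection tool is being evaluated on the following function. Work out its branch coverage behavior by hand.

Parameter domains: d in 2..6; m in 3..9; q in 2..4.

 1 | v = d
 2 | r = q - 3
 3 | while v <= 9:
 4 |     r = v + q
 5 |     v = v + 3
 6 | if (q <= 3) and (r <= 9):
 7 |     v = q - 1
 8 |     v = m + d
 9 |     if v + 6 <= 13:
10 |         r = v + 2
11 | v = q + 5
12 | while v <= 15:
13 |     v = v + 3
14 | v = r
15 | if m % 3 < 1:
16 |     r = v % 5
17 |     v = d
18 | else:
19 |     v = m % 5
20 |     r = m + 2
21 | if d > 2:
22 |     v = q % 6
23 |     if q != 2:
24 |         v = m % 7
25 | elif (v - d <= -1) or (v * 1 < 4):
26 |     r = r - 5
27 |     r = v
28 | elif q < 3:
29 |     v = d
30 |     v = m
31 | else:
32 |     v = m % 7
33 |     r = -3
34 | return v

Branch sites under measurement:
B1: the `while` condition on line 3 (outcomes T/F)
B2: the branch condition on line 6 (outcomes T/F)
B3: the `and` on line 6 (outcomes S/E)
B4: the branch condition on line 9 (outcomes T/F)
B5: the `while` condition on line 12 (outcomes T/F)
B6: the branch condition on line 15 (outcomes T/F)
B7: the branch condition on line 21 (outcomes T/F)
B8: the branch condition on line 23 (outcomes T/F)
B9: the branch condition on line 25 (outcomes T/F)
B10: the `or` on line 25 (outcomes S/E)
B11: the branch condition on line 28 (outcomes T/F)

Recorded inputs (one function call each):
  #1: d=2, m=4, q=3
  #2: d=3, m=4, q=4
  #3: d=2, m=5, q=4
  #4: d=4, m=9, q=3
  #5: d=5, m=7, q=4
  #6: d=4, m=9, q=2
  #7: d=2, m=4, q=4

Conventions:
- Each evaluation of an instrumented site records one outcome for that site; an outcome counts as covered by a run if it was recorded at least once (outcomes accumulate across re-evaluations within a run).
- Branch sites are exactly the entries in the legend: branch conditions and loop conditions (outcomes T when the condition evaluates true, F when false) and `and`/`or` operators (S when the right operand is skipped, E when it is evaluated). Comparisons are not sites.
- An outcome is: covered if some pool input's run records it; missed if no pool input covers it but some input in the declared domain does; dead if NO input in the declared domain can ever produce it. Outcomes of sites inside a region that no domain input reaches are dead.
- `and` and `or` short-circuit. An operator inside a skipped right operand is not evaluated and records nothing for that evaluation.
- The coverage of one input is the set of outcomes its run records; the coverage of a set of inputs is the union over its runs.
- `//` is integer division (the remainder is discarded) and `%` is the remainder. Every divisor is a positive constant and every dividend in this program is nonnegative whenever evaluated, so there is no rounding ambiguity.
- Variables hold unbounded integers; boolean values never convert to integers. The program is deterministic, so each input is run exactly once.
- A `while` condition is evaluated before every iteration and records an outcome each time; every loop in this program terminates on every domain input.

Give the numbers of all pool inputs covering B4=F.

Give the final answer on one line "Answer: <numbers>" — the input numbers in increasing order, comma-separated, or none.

input #1 (d=2, m=4, q=3): never hits B4=F
input #2 (d=3, m=4, q=4): never hits B4=F
input #3 (d=2, m=5, q=4): never hits B4=F
input #4 (d=4, m=9, q=3): never hits B4=F
input #5 (d=5, m=7, q=4): never hits B4=F
input #6 (d=4, m=9, q=2): hits B4=F
input #7 (d=2, m=4, q=4): never hits B4=F

Answer: 6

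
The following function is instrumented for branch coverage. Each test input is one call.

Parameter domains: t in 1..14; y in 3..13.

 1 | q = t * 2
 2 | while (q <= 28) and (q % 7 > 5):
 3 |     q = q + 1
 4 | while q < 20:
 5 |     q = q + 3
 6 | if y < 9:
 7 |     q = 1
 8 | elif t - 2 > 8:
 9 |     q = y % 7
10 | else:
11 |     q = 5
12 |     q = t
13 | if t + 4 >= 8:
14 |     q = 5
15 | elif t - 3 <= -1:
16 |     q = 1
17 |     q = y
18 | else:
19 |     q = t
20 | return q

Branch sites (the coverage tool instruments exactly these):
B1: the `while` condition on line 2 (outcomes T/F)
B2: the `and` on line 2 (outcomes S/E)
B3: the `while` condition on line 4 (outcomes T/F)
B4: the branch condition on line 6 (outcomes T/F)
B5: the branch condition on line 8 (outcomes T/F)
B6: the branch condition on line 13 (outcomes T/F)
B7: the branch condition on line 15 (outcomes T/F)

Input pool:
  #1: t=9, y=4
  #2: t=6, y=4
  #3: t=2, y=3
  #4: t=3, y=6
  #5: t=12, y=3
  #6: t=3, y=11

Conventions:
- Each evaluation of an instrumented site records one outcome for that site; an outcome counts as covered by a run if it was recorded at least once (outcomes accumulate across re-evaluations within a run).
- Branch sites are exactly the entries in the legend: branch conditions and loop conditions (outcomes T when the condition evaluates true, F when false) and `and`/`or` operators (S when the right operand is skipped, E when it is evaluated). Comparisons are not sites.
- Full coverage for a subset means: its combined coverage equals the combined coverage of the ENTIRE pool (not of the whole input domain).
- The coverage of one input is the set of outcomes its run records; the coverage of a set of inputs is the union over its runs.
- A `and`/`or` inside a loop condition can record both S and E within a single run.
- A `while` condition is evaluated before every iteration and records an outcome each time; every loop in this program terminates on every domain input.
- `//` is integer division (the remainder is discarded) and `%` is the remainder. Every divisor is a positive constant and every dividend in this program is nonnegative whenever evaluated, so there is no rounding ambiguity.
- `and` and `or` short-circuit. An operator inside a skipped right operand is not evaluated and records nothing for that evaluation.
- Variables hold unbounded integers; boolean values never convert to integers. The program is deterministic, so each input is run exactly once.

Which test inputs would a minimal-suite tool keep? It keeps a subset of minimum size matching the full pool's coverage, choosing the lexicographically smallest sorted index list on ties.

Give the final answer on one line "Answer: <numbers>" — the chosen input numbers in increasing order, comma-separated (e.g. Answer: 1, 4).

input #1 (t=9, y=4): events B2->E, B1->F, B3->T, B3->F, B4->T, B6->T; covers B1=F, B2=E, B3=T, B3=F, B4=T, B6=T
input #2 (t=6, y=4): events B2->E, B1->F, B3->T, B3->T, B3->T, B3->F, B4->T, B6->T; covers B1=F, B2=E, B3=T, B3=F, B4=T, B6=T
input #3 (t=2, y=3): events B2->E, B1->F, B3->T, B3->T, B3->T, B3->T, B3->T, B3->T, B3->F, B4->T, B6->F, B7->T; covers B1=F, B2=E, B3=T, B3=F, B4=T, B6=F, B7=T
input #4 (t=3, y=6): events B2->E, B1->T, B2->E, B1->F, B3->T, B3->T, B3->T, B3->T, B3->T, B3->F, B4->T, B6->F, B7->F; covers B1=T, B1=F, B2=E, B3=T, B3=F, B4=T, B6=F, B7=F
input #5 (t=12, y=3): events B2->E, B1->F, B3->F, B4->T, B6->T; covers B1=F, B2=E, B3=F, B4=T, B6=T
input #6 (t=3, y=11): events B2->E, B1->T, B2->E, B1->F, B3->T, B3->T, B3->T, B3->T, B3->T, B3->F, B4->F, B5->F, B6->F, B7->F; covers B1=T, B1=F, B2=E, B3=T, B3=F, B4=F, B5=F, B6=F, B7=F
the full pool covers 12 outcomes: B1=T, B1=F, B2=E, B3=T, B3=F, B4=T, B4=F, B5=F, B6=T, B6=F, B7=T, B7=F
size 1 is not enough: best union over all size-1 subsets is 9/12
size 2 is not enough: best union over all size-2 subsets is 11/12
size 3: inputs {1, 3, 6} cover all 12 outcomes, and no lexicographically smaller subset of this size does

Answer: 1, 3, 6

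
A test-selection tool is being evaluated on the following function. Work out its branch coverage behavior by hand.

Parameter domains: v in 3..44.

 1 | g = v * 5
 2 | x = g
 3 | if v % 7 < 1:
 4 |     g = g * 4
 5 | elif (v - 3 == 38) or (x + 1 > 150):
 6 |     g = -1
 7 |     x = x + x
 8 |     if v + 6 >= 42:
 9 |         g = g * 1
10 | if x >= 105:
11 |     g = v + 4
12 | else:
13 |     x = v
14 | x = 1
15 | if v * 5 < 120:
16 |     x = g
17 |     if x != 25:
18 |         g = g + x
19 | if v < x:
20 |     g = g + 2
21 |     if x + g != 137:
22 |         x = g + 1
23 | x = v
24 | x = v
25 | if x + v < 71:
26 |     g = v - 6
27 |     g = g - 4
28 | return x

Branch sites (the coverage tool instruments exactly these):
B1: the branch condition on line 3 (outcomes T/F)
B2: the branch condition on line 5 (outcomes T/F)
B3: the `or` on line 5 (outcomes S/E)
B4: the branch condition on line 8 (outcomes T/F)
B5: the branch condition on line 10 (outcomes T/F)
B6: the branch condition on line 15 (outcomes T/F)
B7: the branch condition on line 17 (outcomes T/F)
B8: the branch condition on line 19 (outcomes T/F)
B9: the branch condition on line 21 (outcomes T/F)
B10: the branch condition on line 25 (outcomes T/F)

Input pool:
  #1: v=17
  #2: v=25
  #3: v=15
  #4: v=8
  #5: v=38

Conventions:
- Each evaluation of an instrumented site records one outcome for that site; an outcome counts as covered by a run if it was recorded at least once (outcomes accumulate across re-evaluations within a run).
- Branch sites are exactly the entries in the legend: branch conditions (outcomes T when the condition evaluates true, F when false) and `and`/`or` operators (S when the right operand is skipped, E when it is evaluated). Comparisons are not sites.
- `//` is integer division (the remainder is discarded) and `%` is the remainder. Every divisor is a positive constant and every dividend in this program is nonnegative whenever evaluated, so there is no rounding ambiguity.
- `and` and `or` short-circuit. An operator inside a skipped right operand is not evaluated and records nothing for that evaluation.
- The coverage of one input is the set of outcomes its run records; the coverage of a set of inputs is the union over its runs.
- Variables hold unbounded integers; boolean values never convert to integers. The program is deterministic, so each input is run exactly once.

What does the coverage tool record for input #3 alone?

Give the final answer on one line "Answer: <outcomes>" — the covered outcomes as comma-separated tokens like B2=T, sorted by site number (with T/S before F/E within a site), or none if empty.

Simulating input #3 (v=15) step by step:
  B1->F, B3->E, B2->F, B5->F, B6->T, B7->T, B8->T, B9->T, B10->T
deduplicating events, the covered set is: B1=F, B2=F, B3=E, B5=F, B6=T, B7=T, B8=T, B9=T, B10=T

Answer: B1=F, B2=F, B3=E, B5=F, B6=T, B7=T, B8=T, B9=T, B10=T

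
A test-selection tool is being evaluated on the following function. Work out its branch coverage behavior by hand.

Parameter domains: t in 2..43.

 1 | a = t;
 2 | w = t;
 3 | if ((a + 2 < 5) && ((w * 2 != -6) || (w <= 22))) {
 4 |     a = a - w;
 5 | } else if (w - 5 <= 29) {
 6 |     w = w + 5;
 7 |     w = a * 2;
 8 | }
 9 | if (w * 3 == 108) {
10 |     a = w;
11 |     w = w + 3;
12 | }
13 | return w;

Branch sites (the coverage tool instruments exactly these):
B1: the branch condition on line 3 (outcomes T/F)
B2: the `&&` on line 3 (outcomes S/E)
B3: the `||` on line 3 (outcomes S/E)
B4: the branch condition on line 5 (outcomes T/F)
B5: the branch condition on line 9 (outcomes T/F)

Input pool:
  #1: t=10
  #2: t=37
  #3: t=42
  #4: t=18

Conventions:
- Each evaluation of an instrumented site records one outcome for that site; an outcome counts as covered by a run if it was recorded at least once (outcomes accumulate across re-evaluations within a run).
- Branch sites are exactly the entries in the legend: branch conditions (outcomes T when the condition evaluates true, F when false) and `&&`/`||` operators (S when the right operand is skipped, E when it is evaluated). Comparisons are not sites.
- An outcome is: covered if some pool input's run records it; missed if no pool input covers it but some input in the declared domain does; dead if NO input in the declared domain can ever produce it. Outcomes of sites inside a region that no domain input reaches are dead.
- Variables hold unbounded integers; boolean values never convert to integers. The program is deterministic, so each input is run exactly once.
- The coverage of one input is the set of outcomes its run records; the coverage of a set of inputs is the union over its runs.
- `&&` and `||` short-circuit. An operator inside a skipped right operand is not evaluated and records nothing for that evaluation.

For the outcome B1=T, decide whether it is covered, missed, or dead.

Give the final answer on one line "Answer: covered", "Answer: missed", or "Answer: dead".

no pool input records B1=T
but domain input (t=2) does record it -> reachable, so missed

Answer: missed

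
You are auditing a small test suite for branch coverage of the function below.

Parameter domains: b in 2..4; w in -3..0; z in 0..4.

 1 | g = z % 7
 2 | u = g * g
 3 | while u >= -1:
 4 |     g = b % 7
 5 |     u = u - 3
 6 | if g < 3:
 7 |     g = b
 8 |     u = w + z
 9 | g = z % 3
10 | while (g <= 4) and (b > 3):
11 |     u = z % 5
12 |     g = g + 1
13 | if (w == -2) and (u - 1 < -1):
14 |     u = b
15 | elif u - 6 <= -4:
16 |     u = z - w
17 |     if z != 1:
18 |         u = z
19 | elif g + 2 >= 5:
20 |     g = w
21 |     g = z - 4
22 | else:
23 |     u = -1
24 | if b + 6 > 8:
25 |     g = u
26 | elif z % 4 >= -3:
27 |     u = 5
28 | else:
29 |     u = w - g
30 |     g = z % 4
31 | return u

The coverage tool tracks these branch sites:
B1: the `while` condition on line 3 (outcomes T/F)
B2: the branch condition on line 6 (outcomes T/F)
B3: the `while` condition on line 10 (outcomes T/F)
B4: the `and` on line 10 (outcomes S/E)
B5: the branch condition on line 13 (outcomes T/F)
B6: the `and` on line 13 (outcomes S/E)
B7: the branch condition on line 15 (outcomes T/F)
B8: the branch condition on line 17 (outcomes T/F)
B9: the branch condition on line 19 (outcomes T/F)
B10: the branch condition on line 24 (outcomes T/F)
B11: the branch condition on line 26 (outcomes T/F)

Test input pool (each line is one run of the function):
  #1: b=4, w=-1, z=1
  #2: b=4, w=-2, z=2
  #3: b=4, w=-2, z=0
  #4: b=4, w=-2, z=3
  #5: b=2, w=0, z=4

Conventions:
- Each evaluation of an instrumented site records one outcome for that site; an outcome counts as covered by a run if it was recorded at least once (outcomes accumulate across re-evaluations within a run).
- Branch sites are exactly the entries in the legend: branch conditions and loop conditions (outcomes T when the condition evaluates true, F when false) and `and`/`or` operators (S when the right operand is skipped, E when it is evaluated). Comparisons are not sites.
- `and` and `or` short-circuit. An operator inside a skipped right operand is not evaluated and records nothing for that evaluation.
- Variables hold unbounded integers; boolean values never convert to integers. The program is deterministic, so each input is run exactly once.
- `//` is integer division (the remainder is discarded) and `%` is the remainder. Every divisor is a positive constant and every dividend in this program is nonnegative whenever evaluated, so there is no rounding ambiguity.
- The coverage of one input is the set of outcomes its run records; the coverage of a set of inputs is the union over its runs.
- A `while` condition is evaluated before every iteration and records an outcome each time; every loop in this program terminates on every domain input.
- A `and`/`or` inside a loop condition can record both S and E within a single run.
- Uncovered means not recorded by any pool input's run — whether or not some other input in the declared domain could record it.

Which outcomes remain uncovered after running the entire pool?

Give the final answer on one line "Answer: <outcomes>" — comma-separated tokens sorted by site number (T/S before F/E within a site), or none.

#1 (b=4, w=-1, z=1) -> B1->T, B1->F, B2->F, B4->E, B3->T, B4->E, B3->T, B4->E, B3->T, B4->E, B3->T, B4->S, B3->F, B6->S, ...; covered: B1=T, B1=F, B2=F, B3=T, B3=F, B4=S, B4=E, B5=F, B6=S, B7=T, B8=F, B10=T
#2 (b=4, w=-2, z=2) -> B1->T, B1->T, B1->F, B2->F, B4->E, B3->T, B4->E, B3->T, B4->E, B3->T, B4->S, B3->F, B6->E, B5->F, ...; covered: B1=T, B1=F, B2=F, B3=T, B3=F, B4=S, B4=E, B5=F, B6=E, B7=T, B8=T, B10=T
#3 (b=4, w=-2, z=0) -> B1->T, B1->F, B2->F, B4->E, B3->T, B4->E, B3->T, B4->E, B3->T, B4->E, B3->T, B4->E, B3->T, B4->S, ...; covered: B1=T, B1=F, B2=F, B3=T, B3=F, B4=S, B4=E, B5=F, B6=E, B7=T, B8=T, B10=T
#4 (b=4, w=-2, z=3) -> B1->T, B1->T, B1->T, B1->T, B1->F, B2->F, B4->E, B3->T, B4->E, B3->T, B4->E, B3->T, B4->E, B3->T, ...; covered: B1=T, B1=F, B2=F, B3=T, B3=F, B4=S, B4=E, B5=F, B6=E, B7=F, B9=T, B10=T
#5 (b=2, w=0, z=4) -> B1->T, B1->T, B1->T, B1->T, B1->T, B1->T, B1->F, B2->T, B4->E, B3->F, B6->S, B5->F, B7->F, B9->F, ...; covered: B1=T, B1=F, B2=T, B3=F, B4=E, B5=F, B6=S, B7=F, B9=F, B10=F, B11=T
union over the pool: B1=T, B1=F, B2=T, B2=F, B3=T, B3=F, B4=S, B4=E, B5=F, B6=S, B6=E, B7=T, B7=F, B8=T, B8=F, B9=T, B9=F, B10=T, B10=F, B11=T
uncovered (2 of 22): B5=T, B11=F

Answer: B5=T, B11=F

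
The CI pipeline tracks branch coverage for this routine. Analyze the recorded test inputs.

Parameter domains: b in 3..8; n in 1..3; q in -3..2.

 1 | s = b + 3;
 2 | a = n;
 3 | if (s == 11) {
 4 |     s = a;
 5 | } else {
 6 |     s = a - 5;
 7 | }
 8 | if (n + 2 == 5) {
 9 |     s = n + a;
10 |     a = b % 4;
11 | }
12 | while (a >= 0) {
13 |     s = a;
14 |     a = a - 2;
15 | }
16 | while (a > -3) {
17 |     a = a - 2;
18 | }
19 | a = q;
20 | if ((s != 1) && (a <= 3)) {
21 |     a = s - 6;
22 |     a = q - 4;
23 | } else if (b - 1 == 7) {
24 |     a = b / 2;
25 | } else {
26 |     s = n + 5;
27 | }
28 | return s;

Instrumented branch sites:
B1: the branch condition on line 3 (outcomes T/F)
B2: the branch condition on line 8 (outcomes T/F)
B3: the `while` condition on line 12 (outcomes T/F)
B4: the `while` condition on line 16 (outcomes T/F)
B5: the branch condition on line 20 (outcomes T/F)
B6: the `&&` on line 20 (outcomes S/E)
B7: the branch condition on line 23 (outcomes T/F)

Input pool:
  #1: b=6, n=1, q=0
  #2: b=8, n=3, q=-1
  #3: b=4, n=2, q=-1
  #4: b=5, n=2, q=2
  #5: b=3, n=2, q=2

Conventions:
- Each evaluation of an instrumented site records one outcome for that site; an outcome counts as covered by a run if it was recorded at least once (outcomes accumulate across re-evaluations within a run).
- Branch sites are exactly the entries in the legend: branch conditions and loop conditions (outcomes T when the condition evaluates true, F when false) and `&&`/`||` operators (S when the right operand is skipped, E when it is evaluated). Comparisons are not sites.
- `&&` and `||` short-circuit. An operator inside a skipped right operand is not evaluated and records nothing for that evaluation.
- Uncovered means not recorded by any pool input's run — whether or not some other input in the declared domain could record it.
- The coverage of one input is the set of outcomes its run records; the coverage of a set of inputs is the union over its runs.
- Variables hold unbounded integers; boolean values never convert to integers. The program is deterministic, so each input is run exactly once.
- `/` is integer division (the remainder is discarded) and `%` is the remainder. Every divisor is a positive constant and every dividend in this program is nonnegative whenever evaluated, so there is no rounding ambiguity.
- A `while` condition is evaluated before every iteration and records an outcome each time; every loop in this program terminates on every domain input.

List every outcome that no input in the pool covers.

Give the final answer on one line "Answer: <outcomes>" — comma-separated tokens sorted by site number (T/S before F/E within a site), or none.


input #1 (b=6, n=1, q=0): events B1->F, B2->F, B3->T, B3->F, B4->T, B4->F, B6->S, B5->F, B7->F; covers B1=F, B2=F, B3=T, B3=F, B4=T, B4=F, B5=F, B6=S, B7=F
input #2 (b=8, n=3, q=-1): events B1->T, B2->T, B3->T, B3->F, B4->T, B4->F, B6->E, B5->T; covers B1=T, B2=T, B3=T, B3=F, B4=T, B4=F, B5=T, B6=E
input #3 (b=4, n=2, q=-1): events B1->F, B2->F, B3->T, B3->T, B3->F, B4->T, B4->F, B6->E, B5->T; covers B1=F, B2=F, B3=T, B3=F, B4=T, B4=F, B5=T, B6=E
input #4 (b=5, n=2, q=2): events B1->F, B2->F, B3->T, B3->T, B3->F, B4->T, B4->F, B6->E, B5->T; covers B1=F, B2=F, B3=T, B3=F, B4=T, B4=F, B5=T, B6=E
input #5 (b=3, n=2, q=2): events B1->F, B2->F, B3->T, B3->T, B3->F, B4->T, B4->F, B6->E, B5->T; covers B1=F, B2=F, B3=T, B3=F, B4=T, B4=F, B5=T, B6=E
union over the pool: B1=T, B1=F, B2=T, B2=F, B3=T, B3=F, B4=T, B4=F, B5=T, B5=F, B6=S, B6=E, B7=F
uncovered (1 of 14): B7=T
Answer: B7=T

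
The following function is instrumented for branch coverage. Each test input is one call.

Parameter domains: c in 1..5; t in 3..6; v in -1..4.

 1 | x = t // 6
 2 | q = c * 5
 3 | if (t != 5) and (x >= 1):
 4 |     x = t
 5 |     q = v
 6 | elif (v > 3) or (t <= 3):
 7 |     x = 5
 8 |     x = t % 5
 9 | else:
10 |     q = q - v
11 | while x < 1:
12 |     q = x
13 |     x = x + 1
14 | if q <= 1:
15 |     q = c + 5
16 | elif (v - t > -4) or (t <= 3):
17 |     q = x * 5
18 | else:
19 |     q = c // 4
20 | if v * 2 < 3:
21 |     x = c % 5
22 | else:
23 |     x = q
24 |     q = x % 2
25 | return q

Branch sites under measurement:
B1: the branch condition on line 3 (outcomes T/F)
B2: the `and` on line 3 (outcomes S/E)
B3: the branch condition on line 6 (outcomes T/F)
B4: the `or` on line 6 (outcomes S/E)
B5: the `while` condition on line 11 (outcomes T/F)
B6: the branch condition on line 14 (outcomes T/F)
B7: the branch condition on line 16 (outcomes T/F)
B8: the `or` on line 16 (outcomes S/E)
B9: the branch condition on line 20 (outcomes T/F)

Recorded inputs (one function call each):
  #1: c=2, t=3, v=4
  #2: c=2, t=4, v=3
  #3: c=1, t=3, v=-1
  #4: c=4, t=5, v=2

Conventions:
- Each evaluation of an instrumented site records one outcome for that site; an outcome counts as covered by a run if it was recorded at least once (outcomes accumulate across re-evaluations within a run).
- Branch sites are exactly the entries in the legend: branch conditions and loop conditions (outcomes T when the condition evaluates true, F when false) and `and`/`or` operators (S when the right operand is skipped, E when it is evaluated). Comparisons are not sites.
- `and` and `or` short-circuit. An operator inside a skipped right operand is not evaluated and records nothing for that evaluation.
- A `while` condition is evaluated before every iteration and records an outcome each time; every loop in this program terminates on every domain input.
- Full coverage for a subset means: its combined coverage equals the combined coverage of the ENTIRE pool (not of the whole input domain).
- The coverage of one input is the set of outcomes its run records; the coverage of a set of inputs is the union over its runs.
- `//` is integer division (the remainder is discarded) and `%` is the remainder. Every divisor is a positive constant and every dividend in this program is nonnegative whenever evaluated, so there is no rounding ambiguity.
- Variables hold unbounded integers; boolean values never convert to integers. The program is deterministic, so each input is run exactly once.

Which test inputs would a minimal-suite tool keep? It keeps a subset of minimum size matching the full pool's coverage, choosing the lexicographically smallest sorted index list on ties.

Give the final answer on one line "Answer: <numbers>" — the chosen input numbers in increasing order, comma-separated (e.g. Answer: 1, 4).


#1 (c=2, t=3, v=4) -> B2->E, B1->F, B4->S, B3->T, B5->F, B6->F, B8->S, B7->T, B9->F; covered: B1=F, B2=E, B3=T, B4=S, B5=F, B6=F, B7=T, B8=S, B9=F
#2 (c=2, t=4, v=3) -> B2->E, B1->F, B4->E, B3->F, B5->T, B5->F, B6->T, B9->F; covered: B1=F, B2=E, B3=F, B4=E, B5=T, B5=F, B6=T, B9=F
#3 (c=1, t=3, v=-1) -> B2->E, B1->F, B4->E, B3->T, B5->F, B6->F, B8->E, B7->T, B9->T; covered: B1=F, B2=E, B3=T, B4=E, B5=F, B6=F, B7=T, B8=E, B9=T
#4 (c=4, t=5, v=2) -> B2->S, B1->F, B4->E, B3->F, B5->T, B5->F, B6->T, B9->F; covered: B1=F, B2=S, B3=F, B4=E, B5=T, B5=F, B6=T, B9=F
the full pool covers 16 outcomes: B1=F, B2=S, B2=E, B3=T, B3=F, B4=S, B4=E, B5=T, B5=F, B6=T, B6=F, B7=T, B8=S, B8=E, B9=T, B9=F
no size-1 subset reaches all 16 outcomes (best union: 9/16)
no size-2 subset reaches all 16 outcomes (best union: 14/16)
size 3: inputs {1, 3, 4} cover all 16 outcomes, and no lexicographically smaller subset of this size does
Answer: 1, 3, 4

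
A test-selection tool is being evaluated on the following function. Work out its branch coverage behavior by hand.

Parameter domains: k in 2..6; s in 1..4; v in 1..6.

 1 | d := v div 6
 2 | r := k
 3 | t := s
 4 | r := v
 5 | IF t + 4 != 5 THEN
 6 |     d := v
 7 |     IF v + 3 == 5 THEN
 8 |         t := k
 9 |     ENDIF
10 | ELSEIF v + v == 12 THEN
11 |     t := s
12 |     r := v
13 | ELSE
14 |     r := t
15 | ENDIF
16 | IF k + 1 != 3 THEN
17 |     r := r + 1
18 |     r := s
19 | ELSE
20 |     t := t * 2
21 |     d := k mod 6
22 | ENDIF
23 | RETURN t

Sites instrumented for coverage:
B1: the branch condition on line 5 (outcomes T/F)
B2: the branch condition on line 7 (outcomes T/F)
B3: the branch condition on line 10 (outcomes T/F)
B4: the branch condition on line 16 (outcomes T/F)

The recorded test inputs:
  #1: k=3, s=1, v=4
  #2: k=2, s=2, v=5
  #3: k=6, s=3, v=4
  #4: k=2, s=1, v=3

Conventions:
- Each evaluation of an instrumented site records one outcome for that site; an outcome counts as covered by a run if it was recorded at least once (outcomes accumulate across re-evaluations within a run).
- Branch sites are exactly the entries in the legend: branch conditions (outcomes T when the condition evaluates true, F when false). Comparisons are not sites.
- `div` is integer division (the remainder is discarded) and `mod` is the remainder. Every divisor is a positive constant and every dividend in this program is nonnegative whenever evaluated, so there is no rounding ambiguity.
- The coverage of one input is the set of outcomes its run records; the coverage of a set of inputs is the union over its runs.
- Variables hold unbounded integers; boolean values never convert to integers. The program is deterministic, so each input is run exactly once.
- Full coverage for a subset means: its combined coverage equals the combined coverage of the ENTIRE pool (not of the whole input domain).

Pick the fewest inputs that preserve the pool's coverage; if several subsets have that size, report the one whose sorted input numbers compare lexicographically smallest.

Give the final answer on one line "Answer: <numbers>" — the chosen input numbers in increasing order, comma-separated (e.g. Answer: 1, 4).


#1 (k=3, s=1, v=4) -> covered: B1=F, B3=F, B4=T
#2 (k=2, s=2, v=5) -> covered: B1=T, B2=F, B4=F
#3 (k=6, s=3, v=4) -> covered: B1=T, B2=F, B4=T
#4 (k=2, s=1, v=3) -> covered: B1=F, B3=F, B4=F
the full pool covers 6 outcomes: B1=T, B1=F, B2=F, B3=F, B4=T, B4=F
no size-1 subset reaches all 6 outcomes (best union: 3/6)
at size 2, {1, 2} reaches all 6 outcomes; every lexicographically earlier size-2 subset fails
Answer: 1, 2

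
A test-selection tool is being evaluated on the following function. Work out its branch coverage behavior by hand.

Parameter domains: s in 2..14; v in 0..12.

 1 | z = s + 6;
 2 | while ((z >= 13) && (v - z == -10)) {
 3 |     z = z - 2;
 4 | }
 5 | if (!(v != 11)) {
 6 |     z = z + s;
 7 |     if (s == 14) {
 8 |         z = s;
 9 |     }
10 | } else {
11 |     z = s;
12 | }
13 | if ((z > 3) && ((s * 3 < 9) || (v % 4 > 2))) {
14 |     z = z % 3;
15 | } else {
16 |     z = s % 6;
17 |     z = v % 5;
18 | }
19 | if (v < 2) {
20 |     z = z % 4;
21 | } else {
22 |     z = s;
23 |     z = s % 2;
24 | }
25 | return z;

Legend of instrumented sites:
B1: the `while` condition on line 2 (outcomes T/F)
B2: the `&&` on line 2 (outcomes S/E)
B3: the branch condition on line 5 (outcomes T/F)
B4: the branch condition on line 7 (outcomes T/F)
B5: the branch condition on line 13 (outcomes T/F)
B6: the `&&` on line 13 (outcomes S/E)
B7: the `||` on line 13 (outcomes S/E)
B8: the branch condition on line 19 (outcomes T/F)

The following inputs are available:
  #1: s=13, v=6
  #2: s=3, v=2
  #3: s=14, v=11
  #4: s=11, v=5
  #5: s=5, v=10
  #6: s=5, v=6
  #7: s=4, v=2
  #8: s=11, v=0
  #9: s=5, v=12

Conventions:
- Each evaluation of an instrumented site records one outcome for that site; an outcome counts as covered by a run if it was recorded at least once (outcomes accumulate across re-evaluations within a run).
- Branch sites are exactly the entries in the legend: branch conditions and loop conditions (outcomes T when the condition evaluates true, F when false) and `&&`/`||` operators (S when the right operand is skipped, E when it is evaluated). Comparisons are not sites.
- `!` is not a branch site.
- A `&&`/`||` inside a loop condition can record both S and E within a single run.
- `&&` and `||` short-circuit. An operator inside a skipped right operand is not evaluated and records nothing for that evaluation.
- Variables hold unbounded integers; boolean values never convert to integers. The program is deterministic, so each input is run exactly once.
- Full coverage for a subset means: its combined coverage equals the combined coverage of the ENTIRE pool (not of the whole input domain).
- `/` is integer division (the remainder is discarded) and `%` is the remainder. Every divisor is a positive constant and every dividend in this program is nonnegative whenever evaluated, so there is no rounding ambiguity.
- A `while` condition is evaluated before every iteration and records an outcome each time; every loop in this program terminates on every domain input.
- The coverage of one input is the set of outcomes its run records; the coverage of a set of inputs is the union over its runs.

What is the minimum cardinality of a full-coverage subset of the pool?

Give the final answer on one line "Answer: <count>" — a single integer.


test 1 (s=13, v=6) fires B2->E, B1->F, B3->F, B6->E, B7->E, B5->F, B8->F; hits B1=F, B2=E, B3=F, B5=F, B6=E, B7=E, B8=F
test 2 (s=3, v=2) fires B2->S, B1->F, B3->F, B6->S, B5->F, B8->F; hits B1=F, B2=S, B3=F, B5=F, B6=S, B8=F
test 3 (s=14, v=11) fires B2->E, B1->F, B3->T, B4->T, B6->E, B7->E, B5->T, B8->F; hits B1=F, B2=E, B3=T, B4=T, B5=T, B6=E, B7=E, B8=F
test 4 (s=11, v=5) fires B2->E, B1->F, B3->F, B6->E, B7->E, B5->F, B8->F; hits B1=F, B2=E, B3=F, B5=F, B6=E, B7=E, B8=F
test 5 (s=5, v=10) fires B2->S, B1->F, B3->F, B6->E, B7->E, B5->F, B8->F; hits B1=F, B2=S, B3=F, B5=F, B6=E, B7=E, B8=F
test 6 (s=5, v=6) fires B2->S, B1->F, B3->F, B6->E, B7->E, B5->F, B8->F; hits B1=F, B2=S, B3=F, B5=F, B6=E, B7=E, B8=F
test 7 (s=4, v=2) fires B2->S, B1->F, B3->F, B6->E, B7->E, B5->F, B8->F; hits B1=F, B2=S, B3=F, B5=F, B6=E, B7=E, B8=F
test 8 (s=11, v=0) fires B2->E, B1->F, B3->F, B6->E, B7->E, B5->F, B8->T; hits B1=F, B2=E, B3=F, B5=F, B6=E, B7=E, B8=T
test 9 (s=5, v=12) fires B2->S, B1->F, B3->F, B6->E, B7->E, B5->F, B8->F; hits B1=F, B2=S, B3=F, B5=F, B6=E, B7=E, B8=F
the full pool covers 13 outcomes: B1=F, B2=S, B2=E, B3=T, B3=F, B4=T, B5=T, B5=F, B6=S, B6=E, B7=E, B8=T, B8=F
size 1 is not enough: best union over all size-1 subsets is 8/13
size 2 is not enough: best union over all size-2 subsets is 12/13
the canonical winner is {2, 3, 8}: size 3, full 13-outcome coverage, earliest index list among size-3 covers
Answer: 3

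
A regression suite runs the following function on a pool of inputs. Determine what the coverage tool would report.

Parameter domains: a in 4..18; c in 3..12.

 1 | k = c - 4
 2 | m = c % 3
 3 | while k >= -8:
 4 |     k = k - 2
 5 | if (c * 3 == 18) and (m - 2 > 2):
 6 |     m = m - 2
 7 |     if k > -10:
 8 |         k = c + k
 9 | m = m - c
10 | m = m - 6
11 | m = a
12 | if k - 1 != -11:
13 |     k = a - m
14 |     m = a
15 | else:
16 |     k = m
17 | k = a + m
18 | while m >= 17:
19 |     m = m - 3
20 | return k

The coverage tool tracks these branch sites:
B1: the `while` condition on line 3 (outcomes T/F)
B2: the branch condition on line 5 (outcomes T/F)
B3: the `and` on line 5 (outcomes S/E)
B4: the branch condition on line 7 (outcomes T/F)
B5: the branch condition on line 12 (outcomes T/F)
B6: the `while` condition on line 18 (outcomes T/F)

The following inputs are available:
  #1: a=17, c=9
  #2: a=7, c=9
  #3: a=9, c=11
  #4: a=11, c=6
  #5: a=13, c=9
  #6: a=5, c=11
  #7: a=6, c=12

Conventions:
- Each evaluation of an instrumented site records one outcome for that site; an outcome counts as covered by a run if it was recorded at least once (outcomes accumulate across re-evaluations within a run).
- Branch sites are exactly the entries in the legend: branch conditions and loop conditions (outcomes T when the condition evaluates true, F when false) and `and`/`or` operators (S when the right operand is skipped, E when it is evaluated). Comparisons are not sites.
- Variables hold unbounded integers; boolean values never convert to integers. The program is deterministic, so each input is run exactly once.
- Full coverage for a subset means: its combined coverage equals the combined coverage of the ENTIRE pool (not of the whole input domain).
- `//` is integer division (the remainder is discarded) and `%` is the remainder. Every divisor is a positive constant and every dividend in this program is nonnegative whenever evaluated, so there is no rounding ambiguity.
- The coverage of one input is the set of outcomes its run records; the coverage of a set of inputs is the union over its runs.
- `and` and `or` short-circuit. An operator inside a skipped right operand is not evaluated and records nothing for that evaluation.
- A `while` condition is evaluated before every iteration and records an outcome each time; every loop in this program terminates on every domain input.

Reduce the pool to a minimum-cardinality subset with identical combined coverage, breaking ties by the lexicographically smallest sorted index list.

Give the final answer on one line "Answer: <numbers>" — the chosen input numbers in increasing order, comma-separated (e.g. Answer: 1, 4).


#1 (a=17, c=9) -> B1->T, B1->T, B1->T, B1->T, B1->T, B1->T, B1->T, B1->F, B3->S, B2->F, B5->T, B6->T, B6->F; covered: B1=T, B1=F, B2=F, B3=S, B5=T, B6=T, B6=F
#2 (a=7, c=9) -> B1->T, B1->T, B1->T, B1->T, B1->T, B1->T, B1->T, B1->F, B3->S, B2->F, B5->T, B6->F; covered: B1=T, B1=F, B2=F, B3=S, B5=T, B6=F
#3 (a=9, c=11) -> B1->T, B1->T, B1->T, B1->T, B1->T, B1->T, B1->T, B1->T, B1->F, B3->S, B2->F, B5->T, B6->F; covered: B1=T, B1=F, B2=F, B3=S, B5=T, B6=F
#4 (a=11, c=6) -> B1->T, B1->T, B1->T, B1->T, B1->T, B1->T, B1->F, B3->E, B2->F, B5->F, B6->F; covered: B1=T, B1=F, B2=F, B3=E, B5=F, B6=F
#5 (a=13, c=9) -> B1->T, B1->T, B1->T, B1->T, B1->T, B1->T, B1->T, B1->F, B3->S, B2->F, B5->T, B6->F; covered: B1=T, B1=F, B2=F, B3=S, B5=T, B6=F
#6 (a=5, c=11) -> B1->T, B1->T, B1->T, B1->T, B1->T, B1->T, B1->T, B1->T, B1->F, B3->S, B2->F, B5->T, B6->F; covered: B1=T, B1=F, B2=F, B3=S, B5=T, B6=F
#7 (a=6, c=12) -> B1->T, B1->T, B1->T, B1->T, B1->T, B1->T, B1->T, B1->T, B1->T, B1->F, B3->S, B2->F, B5->F, B6->F; covered: B1=T, B1=F, B2=F, B3=S, B5=F, B6=F
pool-wide coverage (9 outcomes): B1=T, B1=F, B2=F, B3=S, B3=E, B5=T, B5=F, B6=T, B6=F
no size-1 subset reaches all 9 outcomes (best union: 7/9)
inputs {1, 4} (size 2) cover everything; no size-2 subset with a lexicographically smaller index list covers all 9
Answer: 1, 4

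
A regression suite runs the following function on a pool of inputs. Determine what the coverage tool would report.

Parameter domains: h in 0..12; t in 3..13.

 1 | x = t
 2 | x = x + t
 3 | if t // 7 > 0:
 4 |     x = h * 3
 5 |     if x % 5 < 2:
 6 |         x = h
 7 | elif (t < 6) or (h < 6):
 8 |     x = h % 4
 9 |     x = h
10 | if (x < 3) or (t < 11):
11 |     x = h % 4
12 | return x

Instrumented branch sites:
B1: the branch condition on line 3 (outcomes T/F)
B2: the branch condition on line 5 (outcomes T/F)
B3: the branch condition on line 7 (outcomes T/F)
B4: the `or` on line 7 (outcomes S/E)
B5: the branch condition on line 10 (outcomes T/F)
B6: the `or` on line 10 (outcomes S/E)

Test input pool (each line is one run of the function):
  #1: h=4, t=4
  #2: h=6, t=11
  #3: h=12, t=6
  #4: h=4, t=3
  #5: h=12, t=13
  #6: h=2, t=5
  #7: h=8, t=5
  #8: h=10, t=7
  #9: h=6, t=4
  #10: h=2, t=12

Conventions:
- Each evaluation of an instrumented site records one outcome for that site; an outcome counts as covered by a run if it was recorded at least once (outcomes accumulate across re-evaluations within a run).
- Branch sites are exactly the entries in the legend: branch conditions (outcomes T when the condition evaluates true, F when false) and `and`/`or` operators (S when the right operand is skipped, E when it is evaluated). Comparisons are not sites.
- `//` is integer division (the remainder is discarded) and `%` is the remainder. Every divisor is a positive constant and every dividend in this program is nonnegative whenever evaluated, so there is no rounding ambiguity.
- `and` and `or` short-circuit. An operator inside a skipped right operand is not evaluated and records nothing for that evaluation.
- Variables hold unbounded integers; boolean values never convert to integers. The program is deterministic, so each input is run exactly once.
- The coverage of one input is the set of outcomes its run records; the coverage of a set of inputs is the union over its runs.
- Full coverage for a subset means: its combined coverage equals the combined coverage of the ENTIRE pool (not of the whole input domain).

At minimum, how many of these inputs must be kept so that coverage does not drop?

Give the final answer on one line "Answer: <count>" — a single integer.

input #1 (h=4, t=4): covers B1=F, B3=T, B4=S, B5=T, B6=E
input #2 (h=6, t=11): covers B1=T, B2=F, B5=F, B6=E
input #3 (h=12, t=6): covers B1=F, B3=F, B4=E, B5=T, B6=E
input #4 (h=4, t=3): covers B1=F, B3=T, B4=S, B5=T, B6=E
input #5 (h=12, t=13): covers B1=T, B2=T, B5=F, B6=E
input #6 (h=2, t=5): covers B1=F, B3=T, B4=S, B5=T, B6=S
input #7 (h=8, t=5): covers B1=F, B3=T, B4=S, B5=T, B6=E
input #8 (h=10, t=7): covers B1=T, B2=T, B5=T, B6=E
input #9 (h=6, t=4): covers B1=F, B3=T, B4=S, B5=T, B6=E
input #10 (h=2, t=12): covers B1=T, B2=T, B5=T, B6=S
the full pool covers 12 outcomes: B1=T, B1=F, B2=T, B2=F, B3=T, B3=F, B4=S, B4=E, B5=T, B5=F, B6=S, B6=E
no size-1 subset reaches all 12 outcomes (best union: 5/12)
no size-2 subset reaches all 12 outcomes (best union: 9/12)
no size-3 subset reaches all 12 outcomes (best union: 11/12)
size 4: inputs {1, 2, 3, 10} cover all 12 outcomes, and no lexicographically smaller subset of this size does

Answer: 4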